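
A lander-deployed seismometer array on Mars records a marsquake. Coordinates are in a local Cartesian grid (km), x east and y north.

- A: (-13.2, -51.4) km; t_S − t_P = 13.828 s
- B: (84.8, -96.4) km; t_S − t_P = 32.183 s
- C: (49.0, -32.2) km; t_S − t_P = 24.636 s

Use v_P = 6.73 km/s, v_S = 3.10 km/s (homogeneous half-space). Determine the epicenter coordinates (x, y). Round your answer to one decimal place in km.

(-92.2, -42.7)

Distance from S−P lag: d = Δt · v_P v_S / (v_P − v_S) = Δt · (6.73·3.10)/(6.73−3.10) ≈ 5.7474·Δt.
So d_A = 79.47, d_B = 184.97, d_C = 141.59 km.
Circle about each station: (x + 13.2)² + (y + 51.4)² = 79.47²; (x − 84.8)² + (y + 96.4)² = 184.97²; (x − 49.0)² + (y + 32.2)² = 141.59².
Subtracting pairs of circle equations eliminates x²+y² and gives linear equations (the radical axes):
196.0 x − 90.0 y = -14230.62
124.4 x + 38.4 y = -13110.61
Solving the 2×2 system: x ≈ -92.2, y ≈ -42.7 km.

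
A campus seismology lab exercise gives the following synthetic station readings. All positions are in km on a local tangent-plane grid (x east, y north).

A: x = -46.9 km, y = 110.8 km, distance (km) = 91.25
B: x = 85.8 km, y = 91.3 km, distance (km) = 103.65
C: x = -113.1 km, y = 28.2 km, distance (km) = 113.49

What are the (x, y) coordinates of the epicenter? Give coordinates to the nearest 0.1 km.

Circle about each station: (x + 46.9)² + (y − 110.8)² = 91.25²; (x − 85.8)² + (y − 91.3)² = 103.65²; (x + 113.1)² + (y − 28.2)² = 113.49².
Subtracting pairs of circle equations eliminates x²+y² and gives linear equations (the radical axes):
265.4 x − 39.0 y = -1195.68
-132.4 x − 165.2 y = -5442.82
Solving the 2×2 system: x ≈ 0.3, y ≈ 32.7 km.

0.3 km east, 32.7 km north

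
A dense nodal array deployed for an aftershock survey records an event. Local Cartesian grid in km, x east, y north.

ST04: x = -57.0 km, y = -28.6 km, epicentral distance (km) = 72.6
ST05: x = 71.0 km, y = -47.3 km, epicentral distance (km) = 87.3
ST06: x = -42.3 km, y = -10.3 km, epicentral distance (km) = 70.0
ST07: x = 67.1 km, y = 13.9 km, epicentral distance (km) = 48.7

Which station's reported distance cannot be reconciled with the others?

Solve using three stations at a time. Using ST05, ST06, ST07 (subtract circle equations pairwise → linear system) gives (x, y) ≈ (19.3, 23.0).
Distances from that point to each station vs reported:
  ST04: calculated 92.1 vs reported 72.6 → residual 19.5 km
  ST05: calculated 87.3 vs reported 87.3 → residual 0.0 km
  ST06: calculated 70.0 vs reported 70.0 → residual 0.0 km
  ST07: calculated 48.7 vs reported 48.7 → residual 0.0 km
ST05, ST06, ST07 are mutually consistent (residuals ≈ 0); ST04 is off by 19.5 km.

ST04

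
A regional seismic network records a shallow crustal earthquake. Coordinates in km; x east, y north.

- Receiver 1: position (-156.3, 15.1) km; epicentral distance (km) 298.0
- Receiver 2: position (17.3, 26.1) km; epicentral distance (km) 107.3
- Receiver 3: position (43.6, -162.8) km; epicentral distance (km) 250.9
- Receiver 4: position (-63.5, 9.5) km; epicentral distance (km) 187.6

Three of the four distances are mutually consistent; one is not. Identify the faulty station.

Solve using three stations at a time. Using Receiver 2, Receiver 3, Receiver 4 (subtract circle equations pairwise → linear system) gives (x, y) ≈ (110.9, 79.0).
Distances from that point to each station vs reported:
  Receiver 1: calculated 274.7 vs reported 298.0 → residual 23.3 km
  Receiver 2: calculated 107.5 vs reported 107.3 → residual 0.2 km
  Receiver 3: calculated 251.0 vs reported 250.9 → residual 0.1 km
  Receiver 4: calculated 187.7 vs reported 187.6 → residual 0.1 km
Receiver 2, Receiver 3, Receiver 4 are mutually consistent (residuals ≈ 0); Receiver 1 is off by 23.3 km.

Receiver 1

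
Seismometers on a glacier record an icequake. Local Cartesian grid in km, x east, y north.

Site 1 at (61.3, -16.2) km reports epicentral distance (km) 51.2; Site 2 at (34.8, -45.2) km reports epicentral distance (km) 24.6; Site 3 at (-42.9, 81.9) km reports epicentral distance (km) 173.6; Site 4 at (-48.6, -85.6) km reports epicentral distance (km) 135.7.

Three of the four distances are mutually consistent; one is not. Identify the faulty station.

Site 4

Solve using three stations at a time. Using Site 1, Site 2, Site 3 (subtract circle equations pairwise → linear system) gives (x, y) ≈ (48.4, -65.8).
Distances from that point to each station vs reported:
  Site 1: calculated 51.2 vs reported 51.2 → residual 0.0 km
  Site 2: calculated 24.7 vs reported 24.6 → residual 0.1 km
  Site 3: calculated 173.6 vs reported 173.6 → residual 0.0 km
  Site 4: calculated 99.0 vs reported 135.7 → residual 36.7 km
Site 1, Site 2, Site 3 are mutually consistent (residuals ≈ 0); Site 4 is off by 36.7 km.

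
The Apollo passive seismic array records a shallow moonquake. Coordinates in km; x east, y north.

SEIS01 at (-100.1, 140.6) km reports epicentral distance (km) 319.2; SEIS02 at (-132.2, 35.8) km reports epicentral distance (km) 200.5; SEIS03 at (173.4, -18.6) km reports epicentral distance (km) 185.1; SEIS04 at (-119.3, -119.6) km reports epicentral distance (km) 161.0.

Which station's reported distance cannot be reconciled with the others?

Solve using three stations at a time. Using SEIS01, SEIS03, SEIS04 (subtract circle equations pairwise → linear system) gives (x, y) ≈ (39.5, -146.5).
Distances from that point to each station vs reported:
  SEIS01: calculated 319.2 vs reported 319.2 → residual 0.0 km
  SEIS02: calculated 250.4 vs reported 200.5 → residual 49.9 km
  SEIS03: calculated 185.2 vs reported 185.1 → residual 0.1 km
  SEIS04: calculated 161.1 vs reported 161.0 → residual 0.1 km
SEIS01, SEIS03, SEIS04 are mutually consistent (residuals ≈ 0); SEIS02 is off by 49.9 km.

SEIS02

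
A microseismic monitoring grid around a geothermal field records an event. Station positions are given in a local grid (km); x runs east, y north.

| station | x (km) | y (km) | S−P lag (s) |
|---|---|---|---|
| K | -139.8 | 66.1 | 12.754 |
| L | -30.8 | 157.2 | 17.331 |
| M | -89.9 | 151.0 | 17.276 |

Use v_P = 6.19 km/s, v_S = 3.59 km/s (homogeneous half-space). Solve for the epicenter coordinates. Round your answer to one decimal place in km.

x ≈ -46.4 km, y ≈ 9.9 km

Distance from S−P lag: d = Δt · v_P v_S / (v_P − v_S) = Δt · (6.19·3.59)/(6.19−3.59) ≈ 8.5470·Δt.
So d_K = 109.01, d_L = 148.13, d_M = 147.66 km.
Circle about each station: (x + 139.8)² + (y − 66.1)² = 109.01²; (x + 30.8)² + (y − 157.2)² = 148.13²; (x + 89.9)² + (y − 151.0)² = 147.66².
Subtracting pairs of circle equations eliminates x²+y² and gives linear equations (the radical axes):
218.0 x + 182.2 y = -8312.09
99.8 x + 169.8 y = -2950.54
Solving the 2×2 system: x ≈ -46.4, y ≈ 9.9 km.
Check against K (with the unrounded x, y): √((x + 139.8)²+(y − 66.1)²) = 109.01 ≈ 109.01 km. ✓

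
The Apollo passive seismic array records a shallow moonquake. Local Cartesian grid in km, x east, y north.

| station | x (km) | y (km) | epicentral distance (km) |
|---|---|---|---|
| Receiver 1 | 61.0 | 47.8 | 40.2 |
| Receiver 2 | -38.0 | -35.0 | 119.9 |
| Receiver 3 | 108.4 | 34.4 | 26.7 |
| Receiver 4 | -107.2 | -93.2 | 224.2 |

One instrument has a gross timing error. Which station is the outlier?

Receiver 2

Solve using three stations at a time. Using Receiver 1, Receiver 3, Receiver 4 (subtract circle equations pairwise → linear system) gives (x, y) ≈ (87.6, 17.7).
Distances from that point to each station vs reported:
  Receiver 1: calculated 40.2 vs reported 40.2 → residual 0.0 km
  Receiver 2: calculated 136.2 vs reported 119.9 → residual 16.3 km
  Receiver 3: calculated 26.6 vs reported 26.7 → residual 0.1 km
  Receiver 4: calculated 224.2 vs reported 224.2 → residual 0.0 km
Receiver 1, Receiver 3, Receiver 4 are mutually consistent (residuals ≈ 0); Receiver 2 is off by 16.3 km.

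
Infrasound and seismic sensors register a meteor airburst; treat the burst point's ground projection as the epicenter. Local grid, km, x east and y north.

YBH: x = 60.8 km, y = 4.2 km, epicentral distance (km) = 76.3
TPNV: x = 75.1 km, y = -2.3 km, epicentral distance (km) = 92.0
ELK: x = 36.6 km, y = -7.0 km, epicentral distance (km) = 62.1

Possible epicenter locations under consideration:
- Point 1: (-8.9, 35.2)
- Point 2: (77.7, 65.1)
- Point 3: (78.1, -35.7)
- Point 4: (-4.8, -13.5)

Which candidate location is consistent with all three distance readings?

For each candidate, compare |candidate − station| to the reported distance:
Point 1: residuals YBH 0.0, TPNV 0.0, ELK 0.0 → max 0.0 km
Point 2: residuals YBH 13.1, TPNV 24.5, ELK 20.9 → max 24.5 km
Point 3: residuals YBH 32.8, TPNV 58.5, ELK 11.6 → max 58.5 km
Point 4: residuals YBH 8.4, TPNV 11.3, ELK 20.2 → max 20.2 km
Only Point 1 has all residuals ≈ 0.

Point 1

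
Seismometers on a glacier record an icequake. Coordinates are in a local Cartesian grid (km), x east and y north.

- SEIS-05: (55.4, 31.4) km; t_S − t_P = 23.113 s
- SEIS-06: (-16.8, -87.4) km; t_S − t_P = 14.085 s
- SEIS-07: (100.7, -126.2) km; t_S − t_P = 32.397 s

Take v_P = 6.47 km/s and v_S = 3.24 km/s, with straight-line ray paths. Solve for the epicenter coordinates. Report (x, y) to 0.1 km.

Distance from S−P lag: d = Δt · v_P v_S / (v_P − v_S) = Δt · (6.47·3.24)/(6.47−3.24) ≈ 6.4900·Δt.
So d_SEIS-05 = 150.00, d_SEIS-06 = 91.41, d_SEIS-07 = 210.26 km.
Circle about each station: (x − 55.4)² + (y − 31.4)² = 150.00²; (x + 16.8)² + (y + 87.4)² = 91.41²; (x − 100.7)² + (y + 126.2)² = 210.26².
Subtracting pairs of circle equations eliminates x²+y² and gives linear equations (the radical axes):
-144.4 x − 237.6 y = 18010.09
90.6 x − 315.2 y = 302.54
Solving the 2×2 system: x ≈ -83.6, y ≈ -25.0 km.
Check against SEIS-05 (with the unrounded x, y): √((x − 55.4)²+(y − 31.4)²) = 150.01 ≈ 150.00 km. ✓

(-83.6, -25.0)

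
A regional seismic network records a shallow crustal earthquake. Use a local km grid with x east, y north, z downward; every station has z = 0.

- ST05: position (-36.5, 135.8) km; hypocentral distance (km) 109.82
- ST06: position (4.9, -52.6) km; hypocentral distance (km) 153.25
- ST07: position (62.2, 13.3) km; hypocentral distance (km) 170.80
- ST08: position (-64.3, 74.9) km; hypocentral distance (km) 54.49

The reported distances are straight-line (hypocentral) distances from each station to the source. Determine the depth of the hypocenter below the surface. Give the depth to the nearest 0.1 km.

35.0 km

Each station gives a sphere (x−x_i)² + (y−y_i)² + z² = d_i² (stations at z=0).
Subtracting the ST05 sphere from ST06 and ST07: z² cancels, leaving linear equations in x and y:
82.8 x − 376.8 y = -28408.25
197.4 x − 245.0 y = -32840.37
Solving: x ≈ -100.089, y ≈ 53.399 km (keep extra digits for the depth step; rounded: -100.1, 53.4).
Then from the ST05 sphere: z² = 109.82² − (x + 36.5)² − (y − 135.8)² with x = -100.089, y = 53.399, so z ≈ 35.028 ≈ 35.0 km.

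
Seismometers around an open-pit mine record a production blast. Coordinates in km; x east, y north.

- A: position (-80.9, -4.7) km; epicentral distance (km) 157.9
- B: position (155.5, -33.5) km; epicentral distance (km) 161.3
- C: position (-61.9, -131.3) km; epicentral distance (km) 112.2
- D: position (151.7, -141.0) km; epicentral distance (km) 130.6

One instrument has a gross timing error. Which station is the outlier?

C

Solve using three stations at a time. Using A, B, D (subtract circle equations pairwise → linear system) gives (x, y) ≈ (22.2, -124.3).
Distances from that point to each station vs reported:
  A: calculated 157.9 vs reported 157.9 → residual 0.0 km
  B: calculated 161.3 vs reported 161.3 → residual 0.0 km
  C: calculated 84.4 vs reported 112.2 → residual 27.8 km
  D: calculated 130.6 vs reported 130.6 → residual 0.0 km
A, B, D are mutually consistent (residuals ≈ 0); C is off by 27.8 km.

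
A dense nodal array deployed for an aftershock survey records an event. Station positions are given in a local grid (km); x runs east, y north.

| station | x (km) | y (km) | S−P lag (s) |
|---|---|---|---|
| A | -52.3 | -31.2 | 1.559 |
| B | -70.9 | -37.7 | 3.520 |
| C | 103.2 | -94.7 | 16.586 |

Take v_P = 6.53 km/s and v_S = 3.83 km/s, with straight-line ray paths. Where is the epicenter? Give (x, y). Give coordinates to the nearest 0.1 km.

Distance from S−P lag: d = Δt · v_P v_S / (v_P − v_S) = Δt · (6.53·3.83)/(6.53−3.83) ≈ 9.2629·Δt.
So d_A = 14.44, d_B = 32.61, d_C = 153.63 km.
Circle about each station: (x + 52.3)² + (y + 31.2)² = 14.44²; (x + 70.9)² + (y + 37.7)² = 32.61²; (x − 103.2)² + (y + 94.7)² = 153.63².
Subtracting the A equation from the B and C equations removes the quadratic terms:
-37.2 x − 13.0 y = 1884.47
311.0 x − 127.0 y = -7484.06
Solving the 2×2 system: x ≈ -38.4, y ≈ -35.1 km.

-38.4 km east, -35.1 km north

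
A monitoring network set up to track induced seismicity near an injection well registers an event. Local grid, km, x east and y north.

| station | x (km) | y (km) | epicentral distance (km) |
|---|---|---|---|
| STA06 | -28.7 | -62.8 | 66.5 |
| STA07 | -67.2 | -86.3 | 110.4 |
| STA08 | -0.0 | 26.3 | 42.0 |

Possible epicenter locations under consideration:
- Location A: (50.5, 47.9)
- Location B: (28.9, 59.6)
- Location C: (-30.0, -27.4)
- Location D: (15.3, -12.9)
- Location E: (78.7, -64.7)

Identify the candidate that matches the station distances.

For each candidate, compare |candidate − station| to the reported distance:
Location A: residuals STA06 69.6, STA07 68.1, STA08 12.9 → max 69.6 km
Location B: residuals STA06 68.8, STA07 64.3, STA08 2.1 → max 68.8 km
Location C: residuals STA06 31.1, STA07 40.7, STA08 19.5 → max 40.7 km
Location D: residuals STA06 0.0, STA07 0.0, STA08 0.1 → max 0.1 km
Location E: residuals STA06 40.9, STA07 37.1, STA08 78.3 → max 78.3 km
Only Location D has all residuals ≈ 0.

Location D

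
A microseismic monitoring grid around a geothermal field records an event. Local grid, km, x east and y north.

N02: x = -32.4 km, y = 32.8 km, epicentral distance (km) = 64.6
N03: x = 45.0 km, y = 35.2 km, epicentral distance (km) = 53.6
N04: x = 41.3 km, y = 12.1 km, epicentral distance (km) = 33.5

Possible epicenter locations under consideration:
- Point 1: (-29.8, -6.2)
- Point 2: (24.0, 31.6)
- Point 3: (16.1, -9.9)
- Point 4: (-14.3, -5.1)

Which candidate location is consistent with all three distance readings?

For each candidate, compare |candidate − station| to the reported distance:
Point 1: residuals N02 25.5, N03 31.9, N04 39.9 → max 39.9 km
Point 2: residuals N02 8.2, N03 32.3, N04 7.4 → max 32.3 km
Point 3: residuals N02 0.0, N03 0.0, N04 0.0 → max 0.0 km
Point 4: residuals N02 22.6, N03 18.1, N04 24.7 → max 24.7 km
Only Point 3 has all residuals ≈ 0.

Point 3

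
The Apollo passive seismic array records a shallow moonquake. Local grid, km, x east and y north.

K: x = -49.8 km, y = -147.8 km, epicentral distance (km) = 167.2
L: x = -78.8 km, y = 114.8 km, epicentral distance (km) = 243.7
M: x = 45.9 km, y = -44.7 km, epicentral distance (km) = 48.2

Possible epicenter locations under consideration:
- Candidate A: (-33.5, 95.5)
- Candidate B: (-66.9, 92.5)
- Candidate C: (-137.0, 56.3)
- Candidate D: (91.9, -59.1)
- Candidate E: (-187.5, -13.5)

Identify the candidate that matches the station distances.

Candidate D

For each candidate, compare |candidate − station| to the reported distance:
Candidate A: residuals K 76.6, L 194.5, M 112.9 → max 194.5 km
Candidate B: residuals K 73.7, L 218.4, M 129.4 → max 218.4 km
Candidate C: residuals K 54.7, L 161.2, M 160.7 → max 161.2 km
Candidate D: residuals K 0.0, L 0.0, M 0.0 → max 0.0 km
Candidate E: residuals K 25.1, L 75.5, M 187.3 → max 187.3 km
Only Candidate D has all residuals ≈ 0.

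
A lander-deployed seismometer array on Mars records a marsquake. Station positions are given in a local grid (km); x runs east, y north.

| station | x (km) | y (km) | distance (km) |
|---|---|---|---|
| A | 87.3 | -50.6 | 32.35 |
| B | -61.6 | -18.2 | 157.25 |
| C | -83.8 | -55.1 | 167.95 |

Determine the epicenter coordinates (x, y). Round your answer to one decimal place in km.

Circle about each station: (x − 87.3)² + (y + 50.6)² = 32.35²; (x + 61.6)² + (y + 18.2)² = 157.25²; (x + 83.8)² + (y + 55.1)² = 167.95².
Subtracting pairs of circle equations eliminates x²+y² and gives linear equations (the radical axes):
-297.8 x + 64.8 y = -29736.89
-342.2 x − 9.0 y = -27283.88
Solving the 2×2 system: x ≈ 81.9, y ≈ -82.5 km.
Check against A (with the unrounded x, y): √((x − 87.3)²+(y + 50.6)²) = 32.37 ≈ 32.35 km. ✓

(81.9, -82.5)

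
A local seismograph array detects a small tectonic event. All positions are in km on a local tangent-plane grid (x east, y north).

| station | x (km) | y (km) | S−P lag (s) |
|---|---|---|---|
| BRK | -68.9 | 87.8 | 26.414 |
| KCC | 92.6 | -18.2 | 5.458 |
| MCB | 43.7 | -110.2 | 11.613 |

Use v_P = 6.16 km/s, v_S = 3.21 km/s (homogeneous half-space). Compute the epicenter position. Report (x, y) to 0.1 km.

(59.6, -34.0)

Distance from S−P lag: d = Δt · v_P v_S / (v_P − v_S) = Δt · (6.16·3.21)/(6.16−3.21) ≈ 6.7029·Δt.
So d_BRK = 177.05, d_KCC = 36.58, d_MCB = 77.84 km.
Circle about each station: (x + 68.9)² + (y − 87.8)² = 177.05²; (x − 92.6)² + (y + 18.2)² = 36.58²; (x − 43.7)² + (y + 110.2)² = 77.84².
Subtracting pairs of circle equations eliminates x²+y² and gives linear equations (the radical axes):
323.0 x − 212.0 y = 26458.56
225.2 x − 396.0 y = 26885.32
Solving the 2×2 system: x ≈ 59.6, y ≈ -34.0 km.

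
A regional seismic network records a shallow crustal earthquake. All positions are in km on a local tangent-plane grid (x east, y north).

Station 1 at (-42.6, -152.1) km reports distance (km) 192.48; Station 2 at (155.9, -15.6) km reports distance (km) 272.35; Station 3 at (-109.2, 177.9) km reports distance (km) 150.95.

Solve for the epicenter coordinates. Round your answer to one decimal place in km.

(-113.1, 27.0)

Circle about each station: (x + 42.6)² + (y + 152.1)² = 192.48²; (x − 155.9)² + (y + 15.6)² = 272.35²; (x + 109.2)² + (y − 177.9)² = 150.95².
Subtracting the Station 1 equation from the Station 2 and Station 3 equations removes the quadratic terms:
397.0 x + 273.0 y = -37526.97
-133.2 x + 660.0 y = 32886.53
Solving the 2×2 system: x ≈ -113.1, y ≈ 27.0 km.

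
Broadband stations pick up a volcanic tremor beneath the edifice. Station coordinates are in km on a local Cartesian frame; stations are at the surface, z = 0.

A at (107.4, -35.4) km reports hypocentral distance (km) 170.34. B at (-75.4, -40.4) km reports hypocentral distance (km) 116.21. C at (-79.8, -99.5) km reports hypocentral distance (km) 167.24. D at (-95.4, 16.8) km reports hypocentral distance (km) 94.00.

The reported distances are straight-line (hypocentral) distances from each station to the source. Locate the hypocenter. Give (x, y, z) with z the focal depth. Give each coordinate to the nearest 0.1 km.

x ≈ -28.8 km, y ≈ 48.8 km, depth ≈ 58.1 km

Each station gives a sphere (x−x_i)² + (y−y_i)² + z² = d_i² (stations at z=0).
Subtracting the A sphere from B and C: z² cancels, leaving linear equations in x and y:
-365.6 x − 10.0 y = 10040.35
-374.4 x − 128.2 y = 4526.87
Solving: x ≈ -28.797, y ≈ 48.789 km (keep extra digits for the depth step; rounded: -28.8, 48.8).
Then from the A sphere: z² = 170.34² − (x − 107.4)² − (y + 35.4)² with x = -28.797, y = 48.789, so z ≈ 58.123 ≈ 58.1 km.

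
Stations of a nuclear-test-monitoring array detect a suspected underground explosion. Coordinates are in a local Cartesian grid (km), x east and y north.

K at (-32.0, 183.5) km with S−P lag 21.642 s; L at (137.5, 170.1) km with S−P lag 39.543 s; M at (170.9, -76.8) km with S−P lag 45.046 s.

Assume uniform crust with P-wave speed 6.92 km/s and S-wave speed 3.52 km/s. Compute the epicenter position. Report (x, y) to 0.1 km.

Distance from S−P lag: d = Δt · v_P v_S / (v_P − v_S) = Δt · (6.92·3.52)/(6.92−3.52) ≈ 7.1642·Δt.
So d_K = 155.05, d_L = 283.30, d_M = 322.72 km.
Circle about each station: (x + 32.0)² + (y − 183.5)² = 155.05²; (x − 137.5)² + (y − 170.1)² = 283.30²; (x − 170.9)² + (y + 76.8)² = 322.72².
Subtracting the K equation from the L and M equations removes the quadratic terms:
339.0 x − 26.8 y = -43074.38
405.8 x − 520.6 y = -79698.90
Solving the 2×2 system: x ≈ -122.5, y ≈ 57.6 km.
Check against K (with the unrounded x, y): √((x + 32.0)²+(y − 183.5)²) = 155.06 ≈ 155.05 km. ✓

(-122.5, 57.6)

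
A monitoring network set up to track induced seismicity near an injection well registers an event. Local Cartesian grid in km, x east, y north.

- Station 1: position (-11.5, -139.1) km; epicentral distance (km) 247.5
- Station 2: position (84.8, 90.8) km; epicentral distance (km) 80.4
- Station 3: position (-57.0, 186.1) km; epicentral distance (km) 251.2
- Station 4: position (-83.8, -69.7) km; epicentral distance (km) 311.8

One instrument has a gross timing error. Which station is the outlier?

Station 4

Solve using three stations at a time. Using Station 1, Station 2, Station 3 (subtract circle equations pairwise → linear system) gives (x, y) ≈ (152.0, 46.7).
Distances from that point to each station vs reported:
  Station 1: calculated 247.5 vs reported 247.5 → residual 0.0 km
  Station 2: calculated 80.3 vs reported 80.4 → residual 0.1 km
  Station 3: calculated 251.2 vs reported 251.2 → residual 0.0 km
  Station 4: calculated 262.9 vs reported 311.8 → residual 48.9 km
Station 1, Station 2, Station 3 are mutually consistent (residuals ≈ 0); Station 4 is off by 48.9 km.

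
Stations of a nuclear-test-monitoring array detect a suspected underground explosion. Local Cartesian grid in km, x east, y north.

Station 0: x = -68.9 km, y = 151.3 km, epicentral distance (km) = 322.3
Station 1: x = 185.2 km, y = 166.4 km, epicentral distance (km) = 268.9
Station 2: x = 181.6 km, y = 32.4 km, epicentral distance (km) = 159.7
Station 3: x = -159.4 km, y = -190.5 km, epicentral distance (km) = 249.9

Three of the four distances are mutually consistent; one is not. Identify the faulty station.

Station 0

Solve using three stations at a time. Using Station 1, Station 2, Station 3 (subtract circle equations pairwise → linear system) gives (x, y) ≈ (60.6, -71.9).
Distances from that point to each station vs reported:
  Station 0: calculated 258.1 vs reported 322.3 → residual 64.2 km
  Station 1: calculated 268.9 vs reported 268.9 → residual 0.0 km
  Station 2: calculated 159.8 vs reported 159.7 → residual 0.1 km
  Station 3: calculated 249.9 vs reported 249.9 → residual 0.0 km
Station 1, Station 2, Station 3 are mutually consistent (residuals ≈ 0); Station 0 is off by 64.2 km.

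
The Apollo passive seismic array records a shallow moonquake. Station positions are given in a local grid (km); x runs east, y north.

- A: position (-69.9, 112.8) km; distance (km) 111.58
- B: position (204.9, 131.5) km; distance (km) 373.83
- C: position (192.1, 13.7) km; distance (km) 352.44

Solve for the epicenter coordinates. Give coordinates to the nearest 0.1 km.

x ≈ -158.9 km, y ≈ 45.5 km

Circle about each station: (x + 69.9)² + (y − 112.8)² = 111.58²; (x − 204.9)² + (y − 131.5)² = 373.83²; (x − 192.1)² + (y − 13.7)² = 352.44².
Subtracting the A equation from the B and C equations removes the quadratic terms:
549.6 x + 37.4 y = -85632.36
524.0 x − 198.2 y = -92283.61
Solving the 2×2 system: x ≈ -158.9, y ≈ 45.5 km.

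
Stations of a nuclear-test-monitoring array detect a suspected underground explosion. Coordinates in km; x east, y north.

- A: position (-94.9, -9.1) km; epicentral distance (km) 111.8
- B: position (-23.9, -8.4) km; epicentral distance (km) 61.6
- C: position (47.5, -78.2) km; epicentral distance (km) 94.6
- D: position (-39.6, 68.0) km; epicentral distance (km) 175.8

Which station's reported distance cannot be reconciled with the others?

Solve using three stations at a time. Using A, C, D (subtract circle equations pairwise → linear system) gives (x, y) ≈ (-42.4, -107.8).
Distances from that point to each station vs reported:
  A: calculated 111.8 vs reported 111.8 → residual 0.0 km
  B: calculated 101.1 vs reported 61.6 → residual 39.5 km
  C: calculated 94.6 vs reported 94.6 → residual 0.0 km
  D: calculated 175.8 vs reported 175.8 → residual 0.0 km
A, C, D are mutually consistent (residuals ≈ 0); B is off by 39.5 km.

B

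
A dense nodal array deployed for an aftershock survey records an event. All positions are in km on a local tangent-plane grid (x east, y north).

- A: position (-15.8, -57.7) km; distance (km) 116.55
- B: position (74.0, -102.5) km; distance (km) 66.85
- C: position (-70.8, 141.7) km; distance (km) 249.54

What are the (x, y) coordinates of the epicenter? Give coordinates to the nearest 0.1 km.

Circle about each station: (x + 15.8)² + (y + 57.7)² = 116.55²; (x − 74.0)² + (y + 102.5)² = 66.85²; (x + 70.8)² + (y − 141.7)² = 249.54².
Subtracting the A equation from the B and C equations removes the quadratic terms:
179.6 x − 89.6 y = 21518.30
-110.0 x + 398.8 y = -27173.71
Solving the 2×2 system: x ≈ 99.5, y ≈ -40.7 km.
Check against A (with the unrounded x, y): √((x + 15.8)²+(y + 57.7)²) = 116.56 ≈ 116.55 km. ✓

99.5 km east, -40.7 km north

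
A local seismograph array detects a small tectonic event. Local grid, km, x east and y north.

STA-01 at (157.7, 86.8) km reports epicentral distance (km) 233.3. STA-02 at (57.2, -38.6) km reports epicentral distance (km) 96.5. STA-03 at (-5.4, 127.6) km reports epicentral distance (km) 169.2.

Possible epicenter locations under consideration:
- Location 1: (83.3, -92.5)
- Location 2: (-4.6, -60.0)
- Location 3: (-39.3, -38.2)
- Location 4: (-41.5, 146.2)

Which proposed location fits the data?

Location 3

For each candidate, compare |candidate − station| to the reported distance:
Location 1: residuals STA-01 39.2, STA-02 36.6, STA-03 68.1 → max 68.1 km
Location 2: residuals STA-01 14.5, STA-02 31.1, STA-03 18.4 → max 31.1 km
Location 3: residuals STA-01 0.0, STA-02 0.0, STA-03 0.0 → max 0.0 km
Location 4: residuals STA-01 25.4, STA-02 113.0, STA-03 128.6 → max 128.6 km
Only Location 3 has all residuals ≈ 0.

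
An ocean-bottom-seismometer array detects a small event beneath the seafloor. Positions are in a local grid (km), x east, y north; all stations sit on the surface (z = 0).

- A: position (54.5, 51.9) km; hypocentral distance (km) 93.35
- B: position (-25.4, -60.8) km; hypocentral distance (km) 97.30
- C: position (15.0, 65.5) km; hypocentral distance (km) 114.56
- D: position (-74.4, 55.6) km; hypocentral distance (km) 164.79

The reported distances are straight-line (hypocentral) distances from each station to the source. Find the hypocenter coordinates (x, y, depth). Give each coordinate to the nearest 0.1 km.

Each station gives a sphere (x−x_i)² + (y−y_i)² + z² = d_i² (stations at z=0).
Subtracting the A sphere from B and C: z² cancels, leaving linear equations in x and y:
-159.8 x − 225.4 y = -2075.13
-79.0 x + 27.2 y = -5558.38
Solving: x ≈ 59.102, y ≈ -32.695 km (keep extra digits for the depth step; rounded: 59.1, -32.7).
Then from the A sphere: z² = 93.35² − (x − 54.5)² − (y − 51.9)² with x = 59.102, y = -32.695, so z ≈ 39.201 ≈ 39.2 km.

(59.1, -32.7, 39.2)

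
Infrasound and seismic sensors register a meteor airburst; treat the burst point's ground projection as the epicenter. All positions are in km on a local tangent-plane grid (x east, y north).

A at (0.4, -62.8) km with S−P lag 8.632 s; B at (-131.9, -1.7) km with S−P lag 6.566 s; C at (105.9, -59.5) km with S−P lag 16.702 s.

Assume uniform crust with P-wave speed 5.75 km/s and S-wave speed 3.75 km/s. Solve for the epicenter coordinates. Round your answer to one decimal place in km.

Distance from S−P lag: d = Δt · v_P v_S / (v_P − v_S) = Δt · (5.75·3.75)/(5.75−3.75) ≈ 10.7812·Δt.
So d_A = 93.06, d_B = 70.79, d_C = 180.07 km.
Circle about each station: (x − 0.4)² + (y + 62.8)² = 93.06²; (x + 131.9)² + (y + 1.7)² = 70.79²; (x − 105.9)² + (y + 59.5)² = 180.07².
Subtracting pairs of circle equations eliminates x²+y² and gives linear equations (the radical axes):
-264.6 x + 122.2 y = 17105.44
211.0 x + 6.6 y = -12953.98
Solving the 2×2 system: x ≈ -61.6, y ≈ 6.6 km.
Check against A (with the unrounded x, y): √((x − 0.4)²+(y + 62.8)²) = 93.06 ≈ 93.06 km. ✓

x ≈ -61.6 km, y ≈ 6.6 km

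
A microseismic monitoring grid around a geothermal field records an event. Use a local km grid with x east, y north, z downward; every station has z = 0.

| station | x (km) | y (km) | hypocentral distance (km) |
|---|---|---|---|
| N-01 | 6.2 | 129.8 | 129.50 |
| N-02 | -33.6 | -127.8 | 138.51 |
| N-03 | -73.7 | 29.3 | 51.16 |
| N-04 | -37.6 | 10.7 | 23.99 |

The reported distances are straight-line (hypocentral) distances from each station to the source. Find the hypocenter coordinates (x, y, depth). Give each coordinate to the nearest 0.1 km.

x ≈ -33.2 km, y ≈ 8.7 km, depth ≈ 23.5 km

Each station gives a sphere (x−x_i)² + (y−y_i)² + z² = d_i² (stations at z=0).
Subtracting the N-01 sphere from N-02 and N-03: z² cancels, leaving linear equations in x and y:
-79.6 x − 515.2 y = -1839.45
-159.8 x − 201.0 y = 3556.60
Solving: x ≈ -33.199, y ≈ 8.700 km (keep extra digits for the depth step; rounded: -33.2, 8.7).
Then from the N-01 sphere: z² = 129.50² − (x − 6.2)² − (y − 129.8)² with x = -33.199, y = 8.700, so z ≈ 23.511 ≈ 23.5 km.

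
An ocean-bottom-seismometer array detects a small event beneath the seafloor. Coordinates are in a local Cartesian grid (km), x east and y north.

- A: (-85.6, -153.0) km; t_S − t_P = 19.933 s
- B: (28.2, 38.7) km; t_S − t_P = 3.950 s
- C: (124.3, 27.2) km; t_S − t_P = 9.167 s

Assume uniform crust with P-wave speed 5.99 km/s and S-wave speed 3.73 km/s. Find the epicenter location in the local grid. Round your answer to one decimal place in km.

37.6 km east, 0.8 km north

Distance from S−P lag: d = Δt · v_P v_S / (v_P − v_S) = Δt · (5.99·3.73)/(5.99−3.73) ≈ 9.8862·Δt.
So d_A = 197.06, d_B = 39.05, d_C = 90.63 km.
Circle about each station: (x + 85.6)² + (y + 153.0)² = 197.06²; (x − 28.2)² + (y − 38.7)² = 39.05²; (x − 124.3)² + (y − 27.2)² = 90.63².
Subtracting pairs of circle equations eliminates x²+y² and gives linear equations (the radical axes):
227.6 x + 383.4 y = 8864.31
419.8 x + 360.4 y = 16072.82
Solving the 2×2 system: x ≈ 37.6, y ≈ 0.8 km.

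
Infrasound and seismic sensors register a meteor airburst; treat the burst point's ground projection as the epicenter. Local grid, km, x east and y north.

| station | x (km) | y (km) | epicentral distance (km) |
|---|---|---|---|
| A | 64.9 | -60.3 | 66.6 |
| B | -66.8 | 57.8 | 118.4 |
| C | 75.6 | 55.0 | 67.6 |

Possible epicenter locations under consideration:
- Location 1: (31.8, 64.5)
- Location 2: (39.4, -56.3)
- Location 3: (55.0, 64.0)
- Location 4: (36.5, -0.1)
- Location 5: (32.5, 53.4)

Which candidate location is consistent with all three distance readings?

Location 4

For each candidate, compare |candidate − station| to the reported distance:
Location 1: residuals A 62.5, B 19.6, C 22.8 → max 62.5 km
Location 2: residuals A 40.8, B 37.5, C 49.4 → max 49.4 km
Location 3: residuals A 58.1, B 3.6, C 45.1 → max 58.1 km
Location 4: residuals A 0.0, B 0.0, C 0.0 → max 0.0 km
Location 5: residuals A 51.6, B 19.0, C 24.5 → max 51.6 km
Only Location 4 has all residuals ≈ 0.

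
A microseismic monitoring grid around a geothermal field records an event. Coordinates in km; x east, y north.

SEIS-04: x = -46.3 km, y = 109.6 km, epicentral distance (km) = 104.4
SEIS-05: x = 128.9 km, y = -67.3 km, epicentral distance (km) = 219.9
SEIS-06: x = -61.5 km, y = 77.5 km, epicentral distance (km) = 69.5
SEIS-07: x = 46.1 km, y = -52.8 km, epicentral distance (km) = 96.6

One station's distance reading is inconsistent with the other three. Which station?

Solve using three stations at a time. Using SEIS-04, SEIS-05, SEIS-06 (subtract circle equations pairwise → linear system) gives (x, y) ≈ (-76.9, 9.9).
Distances from that point to each station vs reported:
  SEIS-04: calculated 104.3 vs reported 104.4 → residual 0.1 km
  SEIS-05: calculated 219.8 vs reported 219.9 → residual 0.1 km
  SEIS-06: calculated 69.3 vs reported 69.5 → residual 0.2 km
  SEIS-07: calculated 138.1 vs reported 96.6 → residual 41.5 km
SEIS-04, SEIS-05, SEIS-06 are mutually consistent (residuals ≈ 0); SEIS-07 is off by 41.5 km.

SEIS-07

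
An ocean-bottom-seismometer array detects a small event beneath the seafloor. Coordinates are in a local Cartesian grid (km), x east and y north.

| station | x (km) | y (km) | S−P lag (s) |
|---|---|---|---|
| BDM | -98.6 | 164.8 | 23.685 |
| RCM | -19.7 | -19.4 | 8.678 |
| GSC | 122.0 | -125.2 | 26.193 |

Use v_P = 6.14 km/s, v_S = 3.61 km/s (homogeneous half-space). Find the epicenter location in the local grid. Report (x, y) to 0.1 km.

(-92.1, -42.6)

Distance from S−P lag: d = Δt · v_P v_S / (v_P − v_S) = Δt · (6.14·3.61)/(6.14−3.61) ≈ 8.7610·Δt.
So d_BDM = 207.50, d_RCM = 76.03, d_GSC = 229.48 km.
Circle about each station: (x + 98.6)² + (y − 164.8)² = 207.50²; (x + 19.7)² + (y + 19.4)² = 76.03²; (x − 122.0)² + (y + 125.2)² = 229.48².
Subtracting the BDM equation from the RCM and GSC equations removes the quadratic terms:
157.8 x − 368.4 y = 1159.14
441.2 x − 580.0 y = -15926.78
Solving the 2×2 system: x ≈ -92.1, y ≈ -42.6 km.
Check against BDM (with the unrounded x, y): √((x + 98.6)²+(y − 164.8)²) = 207.49 ≈ 207.50 km. ✓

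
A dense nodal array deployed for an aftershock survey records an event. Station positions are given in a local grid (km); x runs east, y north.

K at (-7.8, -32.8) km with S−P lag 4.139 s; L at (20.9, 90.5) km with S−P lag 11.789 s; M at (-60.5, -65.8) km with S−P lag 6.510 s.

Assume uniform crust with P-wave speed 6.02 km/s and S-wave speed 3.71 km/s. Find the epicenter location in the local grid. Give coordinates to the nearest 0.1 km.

Distance from S−P lag: d = Δt · v_P v_S / (v_P − v_S) = Δt · (6.02·3.71)/(6.02−3.71) ≈ 9.6685·Δt.
So d_K = 40.02, d_L = 113.98, d_M = 62.94 km.
Circle about each station: (x + 7.8)² + (y + 32.8)² = 40.02²; (x − 20.9)² + (y − 90.5)² = 113.98²; (x + 60.5)² + (y + 65.8)² = 62.94².
Subtracting the K equation from the L and M equations removes the quadratic terms:
57.4 x + 246.6 y = -3899.46
-105.4 x − 66.0 y = 4493.37
Solving the 2×2 system: x ≈ -38.3, y ≈ -6.9 km.

x ≈ -38.3 km, y ≈ -6.9 km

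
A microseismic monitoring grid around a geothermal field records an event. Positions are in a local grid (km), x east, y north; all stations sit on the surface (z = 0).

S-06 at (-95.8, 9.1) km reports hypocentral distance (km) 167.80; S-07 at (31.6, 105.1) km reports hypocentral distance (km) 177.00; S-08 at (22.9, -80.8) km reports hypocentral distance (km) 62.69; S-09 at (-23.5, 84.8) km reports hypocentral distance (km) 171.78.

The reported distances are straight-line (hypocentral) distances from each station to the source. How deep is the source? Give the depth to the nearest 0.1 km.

55.5 km

Each station gives a sphere (x−x_i)² + (y−y_i)² + z² = d_i² (stations at z=0).
Subtracting the S-06 sphere from S-07 and S-08: z² cancels, leaving linear equations in x and y:
254.8 x + 192.0 y = -388.04
237.4 x − 179.8 y = 22019.40
Solving: x ≈ 45.495, y ≈ -62.397 km (keep extra digits for the depth step; rounded: 45.5, -62.4).
Then from the S-06 sphere: z² = 167.80² − (x + 95.8)² − (y − 9.1)² with x = 45.495, y = -62.397, so z ≈ 55.504 ≈ 55.5 km.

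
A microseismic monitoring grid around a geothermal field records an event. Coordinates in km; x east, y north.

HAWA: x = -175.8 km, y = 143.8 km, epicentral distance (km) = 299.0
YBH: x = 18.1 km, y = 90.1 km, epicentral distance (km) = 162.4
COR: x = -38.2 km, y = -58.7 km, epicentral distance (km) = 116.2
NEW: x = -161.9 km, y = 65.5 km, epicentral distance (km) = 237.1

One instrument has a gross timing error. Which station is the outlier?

Solve using three stations at a time. Using HAWA, YBH, NEW (subtract circle equations pairwise → linear system) gives (x, y) ≈ (31.4, -71.7).
Distances from that point to each station vs reported:
  HAWA: calculated 299.0 vs reported 299.0 → residual 0.0 km
  YBH: calculated 162.4 vs reported 162.4 → residual 0.0 km
  COR: calculated 70.8 vs reported 116.2 → residual 45.4 km
  NEW: calculated 237.1 vs reported 237.1 → residual 0.0 km
HAWA, YBH, NEW are mutually consistent (residuals ≈ 0); COR is off by 45.4 km.

COR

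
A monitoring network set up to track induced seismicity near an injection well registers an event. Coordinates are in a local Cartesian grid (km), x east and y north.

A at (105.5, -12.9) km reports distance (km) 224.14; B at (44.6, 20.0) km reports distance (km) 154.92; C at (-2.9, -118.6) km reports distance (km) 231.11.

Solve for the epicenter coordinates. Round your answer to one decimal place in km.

Circle about each station: (x − 105.5)² + (y + 12.9)² = 224.14²; (x − 44.6)² + (y − 20.0)² = 154.92²; (x + 2.9)² + (y + 118.6)² = 231.11².
Subtracting the A equation from the B and C equations removes the quadratic terms:
-121.8 x + 65.8 y = 17331.03
-216.8 x − 211.4 y = -395.38
Solving the 2×2 system: x ≈ -90.9, y ≈ 95.1 km.

(-90.9, 95.1)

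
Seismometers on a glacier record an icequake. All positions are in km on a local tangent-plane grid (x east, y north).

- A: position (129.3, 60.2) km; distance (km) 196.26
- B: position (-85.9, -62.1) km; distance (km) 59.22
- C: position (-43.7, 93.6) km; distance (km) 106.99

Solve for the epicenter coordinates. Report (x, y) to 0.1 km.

-52.8 km east, -13.0 km north

Circle about each station: (x − 129.3)² + (y − 60.2)² = 196.26²; (x + 85.9)² + (y + 62.1)² = 59.22²; (x + 43.7)² + (y − 93.6)² = 106.99².
Subtracting the A equation from the B and C equations removes the quadratic terms:
-430.4 x − 244.6 y = 25903.67
-346.0 x + 66.8 y = 17399.25
Solving the 2×2 system: x ≈ -52.8, y ≈ -13.0 km.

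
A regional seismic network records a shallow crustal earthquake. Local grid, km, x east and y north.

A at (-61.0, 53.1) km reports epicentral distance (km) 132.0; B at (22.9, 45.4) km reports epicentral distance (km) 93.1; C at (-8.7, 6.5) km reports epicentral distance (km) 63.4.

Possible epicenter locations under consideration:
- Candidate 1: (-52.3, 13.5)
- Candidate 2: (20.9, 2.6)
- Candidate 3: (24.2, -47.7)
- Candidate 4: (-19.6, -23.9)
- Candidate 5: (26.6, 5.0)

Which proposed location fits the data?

For each candidate, compare |candidate − station| to the reported distance:
Candidate 1: residuals A 91.5, B 11.4, C 19.2 → max 91.5 km
Candidate 2: residuals A 35.8, B 50.3, C 33.5 → max 50.3 km
Candidate 3: residuals A 0.0, B 0.0, C 0.0 → max 0.0 km
Candidate 4: residuals A 44.6, B 11.8, C 31.1 → max 44.6 km
Candidate 5: residuals A 32.1, B 52.5, C 28.1 → max 52.5 km
Only Candidate 3 has all residuals ≈ 0.

Candidate 3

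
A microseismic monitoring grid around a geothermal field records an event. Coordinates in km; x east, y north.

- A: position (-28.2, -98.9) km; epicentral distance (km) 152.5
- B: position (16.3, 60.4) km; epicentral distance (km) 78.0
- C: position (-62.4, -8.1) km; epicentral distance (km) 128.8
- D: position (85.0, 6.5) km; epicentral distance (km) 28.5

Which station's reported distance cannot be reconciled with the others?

B

Solve using three stations at a time. Using A, C, D (subtract circle equations pairwise → linear system) gives (x, y) ≈ (62.4, 23.8).
Distances from that point to each station vs reported:
  A: calculated 152.5 vs reported 152.5 → residual 0.0 km
  B: calculated 58.9 vs reported 78.0 → residual 19.1 km
  C: calculated 128.8 vs reported 128.8 → residual 0.0 km
  D: calculated 28.5 vs reported 28.5 → residual 0.0 km
A, C, D are mutually consistent (residuals ≈ 0); B is off by 19.1 km.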